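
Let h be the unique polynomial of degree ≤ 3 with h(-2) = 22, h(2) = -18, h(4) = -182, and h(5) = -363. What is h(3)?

-73

Using the Lagrange interpolation formula with nodes -2, 2, 4, 5:
  L_0(u) = (u - 2)(u - 4)(u - 5) / -168
  L_1(u) = (u + 2)(u - 4)(u - 5) / 24
  L_2(u) = (u + 2)(u - 2)(u - 5) / -12
  L_3(u) = (u + 2)(u - 2)(u - 4) / 21
Then h(u) = 22·L_0(u) - 18·L_1(u) - 182·L_2(u) - 363·L_3(u).
Expanding and collecting terms gives h(u) = -3u³ + 2u + 2.
Evaluating at u = 3: h(3) = -73.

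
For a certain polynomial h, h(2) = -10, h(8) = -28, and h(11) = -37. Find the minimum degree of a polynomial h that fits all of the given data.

1

Divided differences on the nodes 2, 8, 11:
  order 0: -10  -28  -37
  order 1: -3  -3
  order 2: 0
The order-1 divided differences are all -3 (nonzero) and every higher order vanishes, so the data lies on a polynomial of degree exactly 1.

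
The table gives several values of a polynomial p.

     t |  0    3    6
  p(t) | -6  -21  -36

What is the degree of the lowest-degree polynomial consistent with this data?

1

Forward differences of the values at t = 0, 3, 6:
  p  : -6  -21  -36
  Δ  : -15  -15
  Δ^2: 0
The first differences are constant (-15) and nonzero, while all higher differences vanish, so the minimal degree is 1.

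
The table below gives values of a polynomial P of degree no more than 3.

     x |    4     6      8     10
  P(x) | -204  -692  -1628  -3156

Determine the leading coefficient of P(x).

-3

Write P(x) = ax^3 + bx^2 + cx + d. Substituting each data point gives a linear system:
  64a + 16b + 4c + d = -204
  216a + 36b + 6c + d = -692
  512a + 64b + 8c + d = -1628
  1000a + 100b + 10c + d = -3156
Solving the system yields a = -3, b = -2, c = 4, d = 4.
So P(x) = -3x³ - 2x² + 4x + 4.
The leading coefficient is -3.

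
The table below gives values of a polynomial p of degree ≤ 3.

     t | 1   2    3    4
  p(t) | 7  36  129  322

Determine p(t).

Using the Lagrange interpolation formula with nodes 1, 2, 3, 4:
  L_0(t) = (t - 2)(t - 3)(t - 4) / -6
  L_1(t) = (t - 1)(t - 3)(t - 4) / 2
  L_2(t) = (t - 1)(t - 2)(t - 4) / -2
  L_3(t) = (t - 1)(t - 2)(t - 3) / 6
Then p(t) = 7·L_0(t) + 36·L_1(t) + 129·L_2(t) + 322·L_3(t).
Expanding and collecting terms gives p(t) = 6t³ - 4t² - t + 6.
Check: p(4) = 322. ✓

p(t) = 6t^3 - 4t^2 - t + 6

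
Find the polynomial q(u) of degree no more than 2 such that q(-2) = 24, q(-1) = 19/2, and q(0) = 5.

q(u) = 5u^2 + (1/2)u + 5

Write q(u) = au^2 + bu + c. Substituting each data point gives a linear system:
  4a - 2b + c = 24
  a - b + c = 19/2
  c = 5
Solving the system yields a = 5, b = 1/2, c = 5.
So q(u) = 5u² + (1/2)u + 5.
Check: q(-2) = 24. ✓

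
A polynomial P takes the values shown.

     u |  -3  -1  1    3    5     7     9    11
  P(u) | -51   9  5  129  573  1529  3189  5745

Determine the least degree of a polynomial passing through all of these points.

3

Forward differences of the values at u = -3, -1, 1, 3, 5, 7, 9, 11:
  P  : -51  9  5  129  573  1529  3189  5745
  Δ  : 60  -4  124  444  956  1660  2556
  Δ^2: -64  128  320  512  704  896
  Δ^3: 192  192  192  192  192
  Δ^4: 0  0  0  0
  Δ^5: 0  0  0
  Δ^6: 0  0
  Δ^7: 0
The third differences are constant (192) and nonzero, while all higher differences vanish, so the minimal degree is 3.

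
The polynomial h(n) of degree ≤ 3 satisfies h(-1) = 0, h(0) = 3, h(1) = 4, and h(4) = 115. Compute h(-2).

Write h(n) = an^3 + bn^2 + cn + d. Substituting each data point gives a linear system:
  -a + b - c + d = 0
  d = 3
  a + b + c + d = 4
  64a + 16b + 4c + d = 115
Solving the system yields a = 2, b = -1, c = 0, d = 3.
So h(n) = 2n³ - n² + 3.
Then h(-2) = -17.

-17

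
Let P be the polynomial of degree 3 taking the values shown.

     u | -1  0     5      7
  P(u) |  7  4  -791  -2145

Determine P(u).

Using the Lagrange interpolation formula with nodes -1, 0, 5, 7:
  L_0(u) = u(u - 5)(u - 7) / -48
  L_1(u) = (u + 1)(u - 5)(u - 7) / 35
  L_2(u) = (u + 1)u(u - 7) / -60
  L_3(u) = (u + 1)u(u - 5) / 112
Then P(u) = 7·L_0(u) + 4·L_1(u) - 791·L_2(u) - 2145·L_3(u).
Expanding and collecting terms gives P(u) = -6u^3 - 2u^2 + u + 4.
Check: P(-1) = 7. ✓

P(u) = -6u^3 - 2u^2 + u + 4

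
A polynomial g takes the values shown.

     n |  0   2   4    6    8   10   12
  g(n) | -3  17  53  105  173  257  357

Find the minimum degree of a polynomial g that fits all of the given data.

Forward differences of the values at n = 0, 2, 4, 6, 8, 10, 12:
  g  : -3  17  53  105  173  257  357
  Δ  : 20  36  52  68  84  100
  Δ^2: 16  16  16  16  16
  Δ^3: 0  0  0  0
  Δ^4: 0  0  0
  Δ^5: 0  0
  Δ^6: 0
The second differences are constant (16) and nonzero, while all higher differences vanish, so the minimal degree is 2.

2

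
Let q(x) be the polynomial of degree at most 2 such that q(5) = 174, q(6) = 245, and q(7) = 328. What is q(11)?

Write q(x) = ax^2 + bx + c. Substituting each data point gives a linear system:
  25a + 5b + c = 174
  36a + 6b + c = 245
  49a + 7b + c = 328
Solving the system yields a = 6, b = 5, c = -1.
So q(x) = 6x² + 5x - 1.
Then q(11) = 780.

780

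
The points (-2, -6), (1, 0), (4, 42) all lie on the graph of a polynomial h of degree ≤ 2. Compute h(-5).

Forward differences of the values at u = -2, 1, 4:
  h  : -6  0  42
  Δ  : 6  42
  Δ^2: 36
The second differences are constant, confirming degree 2.
Interpolating (Newton forward form) and evaluating at u = -5 gives h(-5) = 24.

24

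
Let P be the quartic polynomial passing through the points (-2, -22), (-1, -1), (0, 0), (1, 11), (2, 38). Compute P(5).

Write P(s) = as^4 + bs^3 + cs^2 + ds + e. Substituting each data point gives a linear system:
  16a - 8b + 4c - 2d + e = -22
  a - b + c - d + e = -1
  e = 0
  a + b + c + d + e = 11
  16a + 8b + 4c + 2d + e = 38
Solving the system yields a = -1, b = 3, c = 6, d = 3, e = 0.
So P(s) = -s⁴ + 3s³ + 6s² + 3s.
Then P(5) = -85.

-85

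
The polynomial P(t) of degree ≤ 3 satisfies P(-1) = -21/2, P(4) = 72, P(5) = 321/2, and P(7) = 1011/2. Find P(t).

P(t) = 2t^3 - 4t^2 + (5/2)t - 2

Using the Lagrange interpolation formula with nodes -1, 4, 5, 7:
  L_0(t) = (t - 4)(t - 5)(t - 7) / -240
  L_1(t) = (t + 1)(t - 5)(t - 7) / 15
  L_2(t) = (t + 1)(t - 4)(t - 7) / -12
  L_3(t) = (t + 1)(t - 4)(t - 5) / 48
Then P(t) = -21/2·L_0(t) + 72·L_1(t) + 321/2·L_2(t) + 1011/2·L_3(t).
Expanding and collecting terms gives P(t) = 2t³ - 4t² + (5/2)t - 2.
Check: P(7) = 1011/2. ✓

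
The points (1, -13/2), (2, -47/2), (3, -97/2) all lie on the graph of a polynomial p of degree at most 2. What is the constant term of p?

Write p(t) = at^2 + bt + c. Substituting each data point gives a linear system:
  a + b + c = -13/2
  4a + 2b + c = -47/2
  9a + 3b + c = -97/2
Solving the system yields a = -4, b = -5, c = 5/2.
So p(t) = -4t^2 - 5t + 5/2.
The constant term is 5/2.

5/2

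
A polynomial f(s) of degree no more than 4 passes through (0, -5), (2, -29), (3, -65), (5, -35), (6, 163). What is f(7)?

611

Using the Lagrange interpolation formula with nodes 0, 2, 3, 5, 6:
  L_0(s) = (s - 2)(s - 3)(s - 5)(s - 6) / 180
  L_1(s) = s(s - 3)(s - 5)(s - 6) / -24
  L_2(s) = s(s - 2)(s - 5)(s - 6) / 18
  L_3(s) = s(s - 2)(s - 3)(s - 6) / -30
  L_4(s) = s(s - 2)(s - 3)(s - 5) / 72
Then f(s) = -5·L_0(s) - 29·L_1(s) - 65·L_2(s) - 35·L_3(s) + 163·L_4(s).
Expanding and collecting terms gives f(s) = s⁴ - 5s³ - 2s² + 4s - 5.
Evaluating at s = 7: f(7) = 611.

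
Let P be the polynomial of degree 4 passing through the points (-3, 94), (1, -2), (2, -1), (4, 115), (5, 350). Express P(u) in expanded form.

Write P(u) = au^4 + bu^3 + cu^2 + du + e. Substituting each data point gives a linear system:
  81a - 27b + 9c - 3d + e = 94
  a + b + c + d + e = -2
  16a + 8b + 4c + 2d + e = -1
  256a + 64b + 16c + 4d + e = 115
  625a + 125b + 25c + 5d + e = 350
Solving the system yields a = 1, b = -2, c = -2, d = 6, e = -5.
So P(u) = u^4 - 2u^3 - 2u^2 + 6u - 5.
Check: P(2) = -1. ✓

P(u) = u^4 - 2u^3 - 2u^2 + 6u - 5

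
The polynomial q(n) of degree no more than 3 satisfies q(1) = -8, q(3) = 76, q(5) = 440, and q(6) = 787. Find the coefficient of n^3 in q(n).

4

Write q(n) = an^3 + bn^2 + cn + d. Substituting each data point gives a linear system:
  a + b + c + d = -8
  27a + 9b + 3c + d = 76
  125a + 25b + 5c + d = 440
  216a + 36b + 6c + d = 787
Solving the system yields a = 4, b = -1, c = -6, d = -5.
So q(n) = 4n^3 - n^2 - 6n - 5.
The leading coefficient is 4.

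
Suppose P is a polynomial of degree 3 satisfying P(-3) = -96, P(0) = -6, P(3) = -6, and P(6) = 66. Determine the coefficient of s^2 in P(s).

Write P(s) = as^3 + bs^2 + cs + d. Substituting each data point gives a linear system:
  -27a + 9b - 3c + d = -96
  d = -6
  27a + 9b + 3c + d = -6
  216a + 36b + 6c + d = 66
Solving the system yields a = 1, b = -5, c = 6, d = -6.
So P(s) = s^3 - 5s^2 + 6s - 6.
The coefficient of s^2 is -5.

-5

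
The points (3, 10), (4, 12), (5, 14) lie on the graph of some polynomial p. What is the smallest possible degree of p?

1

Forward differences of the values at u = 3, 4, 5:
  p  : 10  12  14
  Δ  : 2  2
  Δ^2: 0
The first differences are constant (2) and nonzero, while all higher differences vanish, so the minimal degree is 1.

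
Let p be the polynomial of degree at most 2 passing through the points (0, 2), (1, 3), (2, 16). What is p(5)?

127

Forward differences of the values at t = 0, 1, 2:
  p  : 2  3  16
  Δ  : 1  13
  Δ^2: 12
The second differences are constant, confirming degree 2.
Interpolating (Newton forward form) and evaluating at t = 5 gives p(5) = 127.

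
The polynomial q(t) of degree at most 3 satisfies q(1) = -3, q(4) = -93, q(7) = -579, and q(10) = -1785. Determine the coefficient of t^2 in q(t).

2

Write q(t) = at^3 + bt^2 + ct + d. Substituting each data point gives a linear system:
  a + b + c + d = -3
  64a + 16b + 4c + d = -93
  343a + 49b + 7c + d = -579
  1000a + 100b + 10c + d = -1785
Solving the system yields a = -2, b = 2, c = 2, d = -5.
So q(t) = -2t³ + 2t² + 2t - 5.
The coefficient of t^2 is 2.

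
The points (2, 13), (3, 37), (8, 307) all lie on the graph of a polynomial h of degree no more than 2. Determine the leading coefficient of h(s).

Write h(s) = as^2 + bs + c. Substituting each data point gives a linear system:
  4a + 2b + c = 13
  9a + 3b + c = 37
  64a + 8b + c = 307
Solving the system yields a = 5, b = -1, c = -5.
So h(s) = 5s^2 - s - 5.
The leading coefficient is 5.

5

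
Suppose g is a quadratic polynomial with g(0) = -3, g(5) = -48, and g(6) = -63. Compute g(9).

-120

Using the Lagrange interpolation formula with nodes 0, 5, 6:
  L_0(u) = (u - 5)(u - 6) / 30
  L_1(u) = u(u - 6) / -5
  L_2(u) = u(u - 5) / 6
Then g(u) = -3·L_0(u) - 48·L_1(u) - 63·L_2(u).
Expanding and collecting terms gives g(u) = -u² - 4u - 3.
Evaluating at u = 9: g(9) = -120.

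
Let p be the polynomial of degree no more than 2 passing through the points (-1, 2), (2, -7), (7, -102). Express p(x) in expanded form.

Using the Lagrange interpolation formula with nodes -1, 2, 7:
  L_0(x) = (x - 2)(x - 7) / 24
  L_1(x) = (x + 1)(x - 7) / -15
  L_2(x) = (x + 1)(x - 2) / 40
Then p(x) = 2·L_0(x) - 7·L_1(x) - 102·L_2(x).
Expanding and collecting terms gives p(x) = -2x^2 - x + 3.
Check: p(2) = -7. ✓

p(x) = -2x^2 - x + 3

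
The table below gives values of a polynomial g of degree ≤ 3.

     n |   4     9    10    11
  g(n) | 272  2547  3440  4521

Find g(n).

g(n) = 3n^3 + 4n^2 + 4n

Using the Lagrange interpolation formula with nodes 4, 9, 10, 11:
  L_0(n) = (n - 9)(n - 10)(n - 11) / -210
  L_1(n) = (n - 4)(n - 10)(n - 11) / 10
  L_2(n) = (n - 4)(n - 9)(n - 11) / -6
  L_3(n) = (n - 4)(n - 9)(n - 10) / 14
Then g(n) = 272·L_0(n) + 2547·L_1(n) + 3440·L_2(n) + 4521·L_3(n).
Expanding and collecting terms gives g(n) = 3n^3 + 4n^2 + 4n.
Check: g(11) = 4521. ✓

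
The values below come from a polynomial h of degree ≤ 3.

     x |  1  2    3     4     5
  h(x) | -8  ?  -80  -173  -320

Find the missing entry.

-29

The 4 known points determine the degree-3 polynomial uniquely.
Write h(x) = ax^3 + bx^2 + cx + d. Substituting each data point gives a linear system:
  a + b + c + d = -8
  27a + 9b + 3c + d = -80
  64a + 16b + 4c + d = -173
  125a + 25b + 5c + d = -320
Solving the system yields a = -2, b = -3, c = 2, d = -5.
So h(x) = -2x^3 - 3x^2 + 2x - 5.
Then h(2) = -29.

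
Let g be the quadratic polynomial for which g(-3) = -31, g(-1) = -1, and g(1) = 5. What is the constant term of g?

Write g(n) = an^2 + bn + c. Substituting each data point gives a linear system:
  9a - 3b + c = -31
  a - b + c = -1
  a + b + c = 5
Solving the system yields a = -3, b = 3, c = 5.
So g(n) = -3n² + 3n + 5.
The constant term is 5.

5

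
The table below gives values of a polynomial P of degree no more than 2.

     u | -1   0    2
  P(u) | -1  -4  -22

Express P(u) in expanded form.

P(u) = -2u^2 - 5u - 4

Write P(u) = au^2 + bu + c. Substituting each data point gives a linear system:
  a - b + c = -1
  c = -4
  4a + 2b + c = -22
Solving the system yields a = -2, b = -5, c = -4.
So P(u) = -2u^2 - 5u - 4.
Check: P(0) = -4. ✓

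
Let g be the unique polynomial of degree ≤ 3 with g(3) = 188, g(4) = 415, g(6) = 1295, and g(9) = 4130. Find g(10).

Using the Lagrange interpolation formula with nodes 3, 4, 6, 9:
  L_0(s) = (s - 4)(s - 6)(s - 9) / -18
  L_1(s) = (s - 3)(s - 6)(s - 9) / 10
  L_2(s) = (s - 3)(s - 4)(s - 9) / -18
  L_3(s) = (s - 3)(s - 4)(s - 6) / 90
Then g(s) = 188·L_0(s) + 415·L_1(s) + 1295·L_2(s) + 4130·L_3(s).
Expanding and collecting terms gives g(s) = 5s^3 + 6s^2 - 1.
Evaluating at s = 10: g(10) = 5599.

5599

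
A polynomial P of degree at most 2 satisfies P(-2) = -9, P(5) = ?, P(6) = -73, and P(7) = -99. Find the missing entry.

-51

The 3 known points determine the degree-2 polynomial uniquely.
Write P(n) = an^2 + bn + c. Substituting each data point gives a linear system:
  4a - 2b + c = -9
  36a + 6b + c = -73
  49a + 7b + c = -99
Solving the system yields a = -2, b = 0, c = -1.
So P(n) = -2n² - 1.
Then P(5) = -51.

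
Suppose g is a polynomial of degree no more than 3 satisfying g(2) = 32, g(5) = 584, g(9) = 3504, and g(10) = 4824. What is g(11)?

6440

Write g(s) = as^3 + bs^2 + cs + d. Substituting each data point gives a linear system:
  8a + 4b + 2c + d = 32
  125a + 25b + 5c + d = 584
  729a + 81b + 9c + d = 3504
  1000a + 100b + 10c + d = 4824
Solving the system yields a = 5, b = -2, c = 3, d = -6.
So g(s) = 5s³ - 2s² + 3s - 6.
Then g(11) = 6440.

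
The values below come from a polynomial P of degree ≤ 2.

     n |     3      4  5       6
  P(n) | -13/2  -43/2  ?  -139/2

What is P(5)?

-85/2

The 3 known points determine the degree-2 polynomial uniquely.
Write P(n) = an^2 + bn + c. Substituting each data point gives a linear system:
  9a + 3b + c = -13/2
  16a + 4b + c = -43/2
  36a + 6b + c = -139/2
Solving the system yields a = -3, b = 6, c = 5/2.
So P(n) = -3n^2 + 6n + 5/2.
Then P(5) = -85/2.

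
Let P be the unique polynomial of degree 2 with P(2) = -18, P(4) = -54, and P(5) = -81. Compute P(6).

Write P(x) = ax^2 + bx + c. Substituting each data point gives a linear system:
  4a + 2b + c = -18
  16a + 4b + c = -54
  25a + 5b + c = -81
Solving the system yields a = -3, b = 0, c = -6.
So P(x) = -3x² - 6.
Then P(6) = -114.

-114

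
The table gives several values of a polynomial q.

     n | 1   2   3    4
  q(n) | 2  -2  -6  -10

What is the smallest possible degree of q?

1

Forward differences of the values at n = 1, 2, 3, 4:
  q  : 2  -2  -6  -10
  Δ  : -4  -4  -4
  Δ^2: 0  0
  Δ^3: 0
The first differences are constant (-4) and nonzero, while all higher differences vanish, so the minimal degree is 1.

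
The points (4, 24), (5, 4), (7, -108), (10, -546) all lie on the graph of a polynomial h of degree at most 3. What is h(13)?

-1452

Write h(x) = ax^3 + bx^2 + cx + d. Substituting each data point gives a linear system:
  64a + 16b + 4c + d = 24
  125a + 25b + 5c + d = 4
  343a + 49b + 7c + d = -108
  1000a + 100b + 10c + d = -546
Solving the system yields a = -1, b = 4, c = 5, d = 4.
So h(x) = -x^3 + 4x^2 + 5x + 4.
Then h(13) = -1452.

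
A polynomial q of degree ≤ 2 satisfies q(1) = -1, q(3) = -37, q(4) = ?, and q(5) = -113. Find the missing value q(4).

-70

The 3 known points determine the degree-2 polynomial uniquely.
Write q(t) = at^2 + bt + c. Substituting each data point gives a linear system:
  a + b + c = -1
  9a + 3b + c = -37
  25a + 5b + c = -113
Solving the system yields a = -5, b = 2, c = 2.
So q(t) = -5t^2 + 2t + 2.
Then q(4) = -70.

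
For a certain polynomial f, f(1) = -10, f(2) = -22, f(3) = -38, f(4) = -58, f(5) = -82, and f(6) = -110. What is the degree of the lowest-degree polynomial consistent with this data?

Forward differences of the values at s = 1, 2, 3, 4, 5, 6:
  f  : -10  -22  -38  -58  -82  -110
  Δ  : -12  -16  -20  -24  -28
  Δ^2: -4  -4  -4  -4
  Δ^3: 0  0  0
  Δ^4: 0  0
  Δ^5: 0
The second differences are constant (-4) and nonzero, while all higher differences vanish, so the minimal degree is 2.

2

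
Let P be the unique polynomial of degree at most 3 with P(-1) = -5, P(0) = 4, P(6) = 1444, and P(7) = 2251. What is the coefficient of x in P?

6

Write P(x) = ax^3 + bx^2 + cx + d. Substituting each data point gives a linear system:
  -a + b - c + d = -5
  d = 4
  216a + 36b + 6c + d = 1444
  343a + 49b + 7c + d = 2251
Solving the system yields a = 6, b = 3, c = 6, d = 4.
So P(x) = 6x³ + 3x² + 6x + 4.
The coefficient of x is 6.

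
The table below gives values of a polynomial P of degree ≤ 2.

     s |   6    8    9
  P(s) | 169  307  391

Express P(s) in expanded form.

Using the Lagrange interpolation formula with nodes 6, 8, 9:
  L_0(s) = (s - 8)(s - 9) / 6
  L_1(s) = (s - 6)(s - 9) / -2
  L_2(s) = (s - 6)(s - 8) / 3
Then P(s) = 169·L_0(s) + 307·L_1(s) + 391·L_2(s).
Expanding and collecting terms gives P(s) = 5s^2 - s - 5.
Check: P(8) = 307. ✓

P(s) = 5s^2 - s - 5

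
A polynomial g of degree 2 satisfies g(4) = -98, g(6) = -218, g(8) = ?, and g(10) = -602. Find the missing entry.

On equispaced nodes a degree-2 polynomial has vanishing third forward difference, so
  - g(4) + 3·g(6) - 3·g(8) + g(10) = 0.
Substituting the known values and solving for g(8):
  -3·g(8) = 1158
  g(8) = -386.

-386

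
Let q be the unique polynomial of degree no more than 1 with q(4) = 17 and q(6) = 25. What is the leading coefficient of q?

4

Write q(x) = ax + b. Substituting each data point gives a linear system:
  4a + b = 17
  6a + b = 25
Solving the system yields a = 4, b = 1.
So q(x) = 4x + 1.
The leading coefficient is 4.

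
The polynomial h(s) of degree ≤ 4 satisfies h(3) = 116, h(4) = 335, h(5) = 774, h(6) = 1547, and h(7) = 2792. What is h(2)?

27

Forward differences of the values at s = 3, 4, 5, 6, 7:
  h  : 116  335  774  1547  2792
  Δ  : 219  439  773  1245
  Δ^2: 220  334  472
  Δ^3: 114  138
  Δ^4: 24
The fourth differences are constant, confirming degree 4.
Interpolating (Newton forward form) and evaluating at s = 2 gives h(2) = 27.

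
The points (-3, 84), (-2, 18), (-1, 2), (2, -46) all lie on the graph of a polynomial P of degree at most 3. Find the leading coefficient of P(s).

-5

Write P(s) = as^3 + bs^2 + cs + d. Substituting each data point gives a linear system:
  -27a + 9b - 3c + d = 84
  -8a + 4b - 2c + d = 18
  -a + b - c + d = 2
  8a + 4b + 2c + d = -46
Solving the system yields a = -5, b = -5, c = 4, d = 6.
So P(s) = -5s^3 - 5s^2 + 4s + 6.
The leading coefficient is -5.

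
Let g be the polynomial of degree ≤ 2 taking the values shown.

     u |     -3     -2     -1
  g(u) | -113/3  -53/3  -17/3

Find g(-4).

Forward differences of the values at u = -3, -2, -1:
  g  : -113/3  -53/3  -17/3
  Δ  : 20  12
  Δ^2: -8
The second differences are constant, confirming degree 2.
Interpolating (Newton forward form) and evaluating at u = -4 gives g(-4) = -197/3.

-197/3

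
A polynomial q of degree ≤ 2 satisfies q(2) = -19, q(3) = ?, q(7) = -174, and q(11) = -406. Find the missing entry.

-38

The 3 known points determine the degree-2 polynomial uniquely.
Write q(s) = as^2 + bs + c. Substituting each data point gives a linear system:
  4a + 2b + c = -19
  49a + 7b + c = -174
  121a + 11b + c = -406
Solving the system yields a = -3, b = -4, c = 1.
So q(s) = -3s^2 - 4s + 1.
Then q(3) = -38.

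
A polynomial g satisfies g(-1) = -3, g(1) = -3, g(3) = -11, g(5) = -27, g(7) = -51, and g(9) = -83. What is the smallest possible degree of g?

Forward differences of the values at n = -1, 1, 3, 5, 7, 9:
  g  : -3  -3  -11  -27  -51  -83
  Δ  : 0  -8  -16  -24  -32
  Δ^2: -8  -8  -8  -8
  Δ^3: 0  0  0
  Δ^4: 0  0
  Δ^5: 0
The second differences are constant (-8) and nonzero, while all higher differences vanish, so the minimal degree is 2.

2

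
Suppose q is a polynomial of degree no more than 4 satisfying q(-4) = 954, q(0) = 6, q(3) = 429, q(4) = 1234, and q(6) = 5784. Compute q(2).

Write q(x) = ax^4 + bx^3 + cx^2 + dx + e. Substituting each data point gives a linear system:
  256a - 64b + 16c - 4d + e = 954
  e = 6
  81a + 27b + 9c + 3d + e = 429
  256a + 64b + 16c + 4d + e = 1234
  1296a + 216b + 36c + 6d + e = 5784
Solving the system yields a = 4, b = 2, c = 4, d = 3, e = 6.
So q(x) = 4x^4 + 2x^3 + 4x^2 + 3x + 6.
Then q(2) = 108.

108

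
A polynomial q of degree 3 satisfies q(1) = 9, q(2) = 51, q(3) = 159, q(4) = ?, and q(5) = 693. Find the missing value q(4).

On equispaced nodes a degree-3 polynomial has vanishing fourth forward difference, so
  q(1) - 4·q(2) + 6·q(3) - 4·q(4) + q(5) = 0.
Substituting the known values and solving for q(4):
  -4·q(4) = -1452
  q(4) = 363.

363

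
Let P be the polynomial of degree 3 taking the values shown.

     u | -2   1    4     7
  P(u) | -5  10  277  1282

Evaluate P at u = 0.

Using the Lagrange interpolation formula with nodes -2, 1, 4, 7:
  L_0(u) = (u - 1)(u - 4)(u - 7) / -162
  L_1(u) = (u + 2)(u - 4)(u - 7) / 54
  L_2(u) = (u + 2)(u - 1)(u - 7) / -54
  L_3(u) = (u + 2)(u - 1)(u - 4) / 162
Then P(u) = -5·L_0(u) + 10·L_1(u) + 277·L_2(u) + 1282·L_3(u).
Expanding and collecting terms gives P(u) = 3u^3 + 5u^2 + u + 1.
Evaluating at u = 0: P(0) = 1.

1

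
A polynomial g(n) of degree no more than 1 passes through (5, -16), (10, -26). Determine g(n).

Write g(n) = an + b. Substituting each data point gives a linear system:
  5a + b = -16
  10a + b = -26
Solving the system yields a = -2, b = -6.
So g(n) = -2n - 6.
Check: g(10) = -26. ✓

g(n) = -2n - 6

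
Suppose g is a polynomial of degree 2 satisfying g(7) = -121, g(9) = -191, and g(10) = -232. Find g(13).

-379

Using the Lagrange interpolation formula with nodes 7, 9, 10:
  L_0(t) = (t - 9)(t - 10) / 6
  L_1(t) = (t - 7)(t - 10) / -2
  L_2(t) = (t - 7)(t - 9) / 3
Then g(t) = -121·L_0(t) - 191·L_1(t) - 232·L_2(t).
Expanding and collecting terms gives g(t) = -2t^2 - 3t - 2.
Evaluating at t = 13: g(13) = -379.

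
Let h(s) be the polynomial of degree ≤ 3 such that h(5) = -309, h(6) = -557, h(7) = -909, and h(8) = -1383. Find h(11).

Write h(s) = as^3 + bs^2 + cs + d. Substituting each data point gives a linear system:
  125a + 25b + 5c + d = -309
  216a + 36b + 6c + d = -557
  343a + 49b + 7c + d = -909
  512a + 64b + 8c + d = -1383
Solving the system yields a = -3, b = 2, c = 3, d = 1.
So h(s) = -3s³ + 2s² + 3s + 1.
Then h(11) = -3717.

-3717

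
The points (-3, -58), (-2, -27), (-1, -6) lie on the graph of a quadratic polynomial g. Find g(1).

6

Forward differences of the values at s = -3, -2, -1:
  g  : -58  -27  -6
  Δ  : 31  21
  Δ^2: -10
The second differences are constant, confirming degree 2.
Interpolating (Newton forward form) and evaluating at s = 1 gives g(1) = 6.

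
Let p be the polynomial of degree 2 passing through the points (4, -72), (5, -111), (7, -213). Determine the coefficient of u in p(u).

-3

Write p(u) = au^2 + bu + c. Substituting each data point gives a linear system:
  16a + 4b + c = -72
  25a + 5b + c = -111
  49a + 7b + c = -213
Solving the system yields a = -4, b = -3, c = 4.
So p(u) = -4u² - 3u + 4.
The coefficient of u is -3.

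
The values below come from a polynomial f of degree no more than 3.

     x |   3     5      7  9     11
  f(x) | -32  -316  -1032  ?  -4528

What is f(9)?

On equispaced nodes a degree-3 polynomial has vanishing fourth forward difference, so
  f(3) - 4·f(5) + 6·f(7) - 4·f(9) + f(11) = 0.
Substituting the known values and solving for f(9):
  -4·f(9) = 9488
  f(9) = -2372.

-2372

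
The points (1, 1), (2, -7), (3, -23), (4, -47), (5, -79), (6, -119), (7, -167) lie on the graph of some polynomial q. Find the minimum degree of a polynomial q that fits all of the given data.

Forward differences of the values at x = 1, 2, 3, 4, 5, 6, 7:
  q  : 1  -7  -23  -47  -79  -119  -167
  Δ  : -8  -16  -24  -32  -40  -48
  Δ^2: -8  -8  -8  -8  -8
  Δ^3: 0  0  0  0
  Δ^4: 0  0  0
  Δ^5: 0  0
  Δ^6: 0
The second differences are constant (-8) and nonzero, while all higher differences vanish, so the minimal degree is 2.

2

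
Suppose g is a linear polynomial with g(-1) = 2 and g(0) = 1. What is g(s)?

g(s) = -s + 1

Write g(s) = as + b. Substituting each data point gives a linear system:
  -a + b = 2
  b = 1
Solving the system yields a = -1, b = 1.
So g(s) = -s + 1.
Check: g(0) = 1. ✓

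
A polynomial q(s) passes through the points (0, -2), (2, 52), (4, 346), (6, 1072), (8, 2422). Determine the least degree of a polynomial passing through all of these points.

Forward differences of the values at s = 0, 2, 4, 6, 8:
  q  : -2  52  346  1072  2422
  Δ  : 54  294  726  1350
  Δ^2: 240  432  624
  Δ^3: 192  192
  Δ^4: 0
The third differences are constant (192) and nonzero, while all higher differences vanish, so the minimal degree is 3.

3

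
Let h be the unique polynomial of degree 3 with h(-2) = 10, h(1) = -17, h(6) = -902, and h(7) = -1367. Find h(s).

Using the Lagrange interpolation formula with nodes -2, 1, 6, 7:
  L_0(s) = (s - 1)(s - 6)(s - 7) / -216
  L_1(s) = (s + 2)(s - 6)(s - 7) / 90
  L_2(s) = (s + 2)(s - 1)(s - 7) / -40
  L_3(s) = (s + 2)(s - 1)(s - 6) / 54
Then h(s) = 10·L_0(s) - 17·L_1(s) - 902·L_2(s) - 1367·L_3(s).
Expanding and collecting terms gives h(s) = -3s^3 - 6s^2 - 6s - 2.
Check: h(1) = -17. ✓

h(s) = -3s^3 - 6s^2 - 6s - 2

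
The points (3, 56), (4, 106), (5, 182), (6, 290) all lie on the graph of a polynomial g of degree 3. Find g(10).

1162

Write g(n) = an^3 + bn^2 + cn + d. Substituting each data point gives a linear system:
  27a + 9b + 3c + d = 56
  64a + 16b + 4c + d = 106
  125a + 25b + 5c + d = 182
  216a + 36b + 6c + d = 290
Solving the system yields a = 1, b = 1, c = 6, d = 2.
So g(n) = n^3 + n^2 + 6n + 2.
Then g(10) = 1162.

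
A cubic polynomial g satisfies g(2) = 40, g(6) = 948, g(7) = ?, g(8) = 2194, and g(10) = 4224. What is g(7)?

The 4 known points determine the degree-3 polynomial uniquely.
Write g(u) = au^3 + bu^2 + cu + d. Substituting each data point gives a linear system:
  8a + 4b + 2c + d = 40
  216a + 36b + 6c + d = 948
  512a + 64b + 8c + d = 2194
  1000a + 100b + 10c + d = 4224
Solving the system yields a = 4, b = 2, c = 3, d = -6.
So g(u) = 4u^3 + 2u^2 + 3u - 6.
Then g(7) = 1485.

1485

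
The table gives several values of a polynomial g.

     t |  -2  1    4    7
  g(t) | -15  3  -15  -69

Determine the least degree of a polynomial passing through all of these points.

Forward differences of the values at t = -2, 1, 4, 7:
  g  : -15  3  -15  -69
  Δ  : 18  -18  -54
  Δ^2: -36  -36
  Δ^3: 0
The second differences are constant (-36) and nonzero, while all higher differences vanish, so the minimal degree is 2.

2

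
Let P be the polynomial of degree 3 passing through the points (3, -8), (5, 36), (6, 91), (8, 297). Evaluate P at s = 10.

671

Write P(s) = as^3 + bs^2 + cs + d. Substituting each data point gives a linear system:
  27a + 9b + 3c + d = -8
  125a + 25b + 5c + d = 36
  216a + 36b + 6c + d = 91
  512a + 64b + 8c + d = 297
Solving the system yields a = 1, b = -3, c = -3, d = 1.
So P(s) = s^3 - 3s^2 - 3s + 1.
Then P(10) = 671.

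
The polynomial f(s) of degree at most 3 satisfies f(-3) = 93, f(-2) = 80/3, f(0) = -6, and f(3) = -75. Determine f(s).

Using the Lagrange interpolation formula with nodes -3, -2, 0, 3:
  L_0(s) = (s + 2)s(s - 3) / -18
  L_1(s) = (s + 3)s(s - 3) / 10
  L_2(s) = (s + 3)(s + 2)(s - 3) / -18
  L_3(s) = (s + 3)(s + 2)s / 90
Then f(s) = 93·L_0(s) + 80/3·L_1(s) - 6·L_2(s) - 75·L_3(s).
Expanding and collecting terms gives f(s) = -3s^3 + (5/3)s^2 - s - 6.
Check: f(0) = -6. ✓

f(s) = -3s^3 + (5/3)s^2 - s - 6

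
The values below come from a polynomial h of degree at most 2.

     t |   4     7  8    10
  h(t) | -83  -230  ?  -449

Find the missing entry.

-295

The 3 known points determine the degree-2 polynomial uniquely.
Write h(t) = at^2 + bt + c. Substituting each data point gives a linear system:
  16a + 4b + c = -83
  49a + 7b + c = -230
  100a + 10b + c = -449
Solving the system yields a = -4, b = -5, c = 1.
So h(t) = -4t^2 - 5t + 1.
Then h(8) = -295.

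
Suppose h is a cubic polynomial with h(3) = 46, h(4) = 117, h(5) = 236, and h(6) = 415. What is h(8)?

1001

Forward differences of the values at t = 3, 4, 5, 6:
  h  : 46  117  236  415
  Δ  : 71  119  179
  Δ^2: 48  60
  Δ^3: 12
The third differences are constant, confirming degree 3.
Interpolating (Newton forward form) and evaluating at t = 8 gives h(8) = 1001.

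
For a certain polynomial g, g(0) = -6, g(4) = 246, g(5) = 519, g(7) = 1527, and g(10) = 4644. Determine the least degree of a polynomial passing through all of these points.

Divided differences on the nodes 0, 4, 5, 7, 10:
  order 0: -6  246  519  1527  4644
  order 1: 63  273  504  1039
  order 2: 42  77  107
  order 3: 5  5
  order 4: 0
The order-3 divided differences are all 5 (nonzero) and every higher order vanishes, so the data lies on a polynomial of degree exactly 3.

3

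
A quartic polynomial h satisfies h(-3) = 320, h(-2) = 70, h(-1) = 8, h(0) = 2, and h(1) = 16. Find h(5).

Using the Lagrange interpolation formula with nodes -3, -2, -1, 0, 1:
  L_0(x) = (x + 2)(x + 1)x(x - 1) / 24
  L_1(x) = (x + 3)(x + 1)x(x - 1) / -6
  L_2(x) = (x + 3)(x + 2)x(x - 1) / 4
  L_3(x) = (x + 3)(x + 2)(x + 1)(x - 1) / -6
  L_4(x) = (x + 3)(x + 2)(x + 1)x / 24
Then h(x) = 320·L_0(x) + 70·L_1(x) + 8·L_2(x) + 2·L_3(x) + 16·L_4(x).
Expanding and collecting terms gives h(x) = 4x^4 + 2x^3 + 6x^2 + 2x + 2.
Evaluating at x = 5: h(5) = 2912.

2912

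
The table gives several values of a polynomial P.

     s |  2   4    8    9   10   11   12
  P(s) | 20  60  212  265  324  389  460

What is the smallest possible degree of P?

Divided differences on the nodes 2, 4, 8, 9, 10, 11, 12:
  order 0: 20  60  212  265  324  389  460
  order 1: 20  38  53  59  65  71
  order 2: 3  3  3  3  3
  order 3: 0  0  0  0
  order 4: 0  0  0
  order 5: 0  0
  order 6: 0
The order-2 divided differences are all 3 (nonzero) and every higher order vanishes, so the data lies on a polynomial of degree exactly 2.

2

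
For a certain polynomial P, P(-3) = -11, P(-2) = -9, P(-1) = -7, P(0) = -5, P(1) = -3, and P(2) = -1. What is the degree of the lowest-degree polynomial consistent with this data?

1

Forward differences of the values at t = -3, -2, -1, 0, 1, 2:
  P  : -11  -9  -7  -5  -3  -1
  Δ  : 2  2  2  2  2
  Δ^2: 0  0  0  0
  Δ^3: 0  0  0
  Δ^4: 0  0
  Δ^5: 0
The first differences are constant (2) and nonzero, while all higher differences vanish, so the minimal degree is 1.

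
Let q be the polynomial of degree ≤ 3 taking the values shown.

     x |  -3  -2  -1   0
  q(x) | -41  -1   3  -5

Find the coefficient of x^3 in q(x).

4

Write q(x) = ax^3 + bx^2 + cx + d. Substituting each data point gives a linear system:
  -27a + 9b - 3c + d = -41
  -8a + 4b - 2c + d = -1
  -a + b - c + d = 3
  d = -5
Solving the system yields a = 4, b = 6, c = -6, d = -5.
So q(x) = 4x^3 + 6x^2 - 6x - 5.
The leading coefficient is 4.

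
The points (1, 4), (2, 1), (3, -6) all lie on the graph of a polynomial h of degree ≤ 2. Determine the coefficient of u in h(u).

3

Write h(u) = au^2 + bu + c. Substituting each data point gives a linear system:
  a + b + c = 4
  4a + 2b + c = 1
  9a + 3b + c = -6
Solving the system yields a = -2, b = 3, c = 3.
So h(u) = -2u^2 + 3u + 3.
The coefficient of u is 3.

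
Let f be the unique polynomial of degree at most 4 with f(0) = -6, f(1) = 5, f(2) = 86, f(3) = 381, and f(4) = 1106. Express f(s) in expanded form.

Write f(s) = as^4 + bs^3 + cs^2 + ds + e. Substituting each data point gives a linear system:
  e = -6
  a + b + c + d + e = 5
  16a + 8b + 4c + 2d + e = 86
  81a + 27b + 9c + 3d + e = 381
  256a + 64b + 16c + 4d + e = 1106
Solving the system yields a = 3, b = 6, c = -4, d = 6, e = -6.
So f(s) = 3s^4 + 6s^3 - 4s^2 + 6s - 6.
Check: f(2) = 86. ✓

f(s) = 3s^4 + 6s^3 - 4s^2 + 6s - 6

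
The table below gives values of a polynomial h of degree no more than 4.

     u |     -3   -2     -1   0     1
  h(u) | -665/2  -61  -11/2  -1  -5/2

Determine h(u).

h(u) = -5u^4 - (5/2)u^3 + 2u^2 + 4u - 1

Using the Lagrange interpolation formula with nodes -3, -2, -1, 0, 1:
  L_0(u) = (u + 2)(u + 1)u(u - 1) / 24
  L_1(u) = (u + 3)(u + 1)u(u - 1) / -6
  L_2(u) = (u + 3)(u + 2)u(u - 1) / 4
  L_3(u) = (u + 3)(u + 2)(u + 1)(u - 1) / -6
  L_4(u) = (u + 3)(u + 2)(u + 1)u / 24
Then h(u) = -665/2·L_0(u) - 61·L_1(u) - 11/2·L_2(u) - 1·L_3(u) - 5/2·L_4(u).
Expanding and collecting terms gives h(u) = -5u^4 - (5/2)u^3 + 2u^2 + 4u - 1.
Check: h(-3) = -665/2. ✓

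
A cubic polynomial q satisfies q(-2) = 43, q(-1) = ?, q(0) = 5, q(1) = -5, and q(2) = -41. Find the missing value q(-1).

On equispaced nodes a degree-3 polynomial has vanishing fourth forward difference, so
  q(-2) - 4·q(-1) + 6·q(0) - 4·q(1) + q(2) = 0.
Substituting the known values and solving for q(-1):
  -4·q(-1) = -52
  q(-1) = 13.

13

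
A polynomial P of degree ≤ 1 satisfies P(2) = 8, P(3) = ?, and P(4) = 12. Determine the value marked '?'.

On equispaced nodes a degree-1 polynomial has vanishing second forward difference, so
  P(2) - 2·P(3) + P(4) = 0.
Substituting the known values and solving for P(3):
  -2·P(3) = -20
  P(3) = 10.

10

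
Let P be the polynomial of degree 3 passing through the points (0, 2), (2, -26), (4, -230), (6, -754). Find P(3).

Write P(u) = au^3 + bu^2 + cu + d. Substituting each data point gives a linear system:
  d = 2
  8a + 4b + 2c + d = -26
  64a + 16b + 4c + d = -230
  216a + 36b + 6c + d = -754
Solving the system yields a = -3, b = -4, c = 6, d = 2.
So P(u) = -3u^3 - 4u^2 + 6u + 2.
Then P(3) = -97.

-97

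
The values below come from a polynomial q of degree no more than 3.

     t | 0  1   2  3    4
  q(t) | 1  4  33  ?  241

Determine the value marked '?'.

On equispaced nodes a degree-3 polynomial has vanishing fourth forward difference, so
  q(0) - 4·q(1) + 6·q(2) - 4·q(3) + q(4) = 0.
Substituting the known values and solving for q(3):
  -4·q(3) = -424
  q(3) = 106.

106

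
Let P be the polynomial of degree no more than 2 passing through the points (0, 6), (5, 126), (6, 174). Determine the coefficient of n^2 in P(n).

4

Write P(n) = an^2 + bn + c. Substituting each data point gives a linear system:
  c = 6
  25a + 5b + c = 126
  36a + 6b + c = 174
Solving the system yields a = 4, b = 4, c = 6.
So P(n) = 4n² + 4n + 6.
The leading coefficient is 4.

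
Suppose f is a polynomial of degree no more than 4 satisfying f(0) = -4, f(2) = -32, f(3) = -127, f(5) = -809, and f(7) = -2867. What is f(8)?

Write f(s) = as^4 + bs^3 + cs^2 + ds + e. Substituting each data point gives a linear system:
  e = -4
  16a + 8b + 4c + 2d + e = -32
  81a + 27b + 9c + 3d + e = -127
  625a + 125b + 25c + 5d + e = -809
  2401a + 343b + 49c + 7d + e = -2867
Solving the system yields a = -1, b = -1, c = -3, d = 4, e = -4.
So f(s) = -s^4 - s^3 - 3s^2 + 4s - 4.
Then f(8) = -4772.

-4772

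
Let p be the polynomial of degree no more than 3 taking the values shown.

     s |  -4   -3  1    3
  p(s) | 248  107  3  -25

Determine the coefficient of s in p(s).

5

Write p(s) = as^3 + bs^2 + cs + d. Substituting each data point gives a linear system:
  -64a + 16b - 4c + d = 248
  -27a + 9b - 3c + d = 107
  a + b + c + d = 3
  27a + 9b + 3c + d = -25
Solving the system yields a = -3, b = 5, c = 5, d = -4.
So p(s) = -3s^3 + 5s^2 + 5s - 4.
The coefficient of s is 5.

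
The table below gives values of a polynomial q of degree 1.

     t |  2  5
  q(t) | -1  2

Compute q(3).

Using the Lagrange interpolation formula with nodes 2, 5:
  L_0(t) = (t - 5) / -3
  L_1(t) = (t - 2) / 3
Then q(t) = -1·L_0(t) + 2·L_1(t).
Expanding and collecting terms gives q(t) = t - 3.
Evaluating at t = 3: q(3) = 0.

0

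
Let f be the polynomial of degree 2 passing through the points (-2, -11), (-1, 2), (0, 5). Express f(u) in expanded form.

f(u) = -5u^2 - 2u + 5

Write f(u) = au^2 + bu + c. Substituting each data point gives a linear system:
  4a - 2b + c = -11
  a - b + c = 2
  c = 5
Solving the system yields a = -5, b = -2, c = 5.
So f(u) = -5u² - 2u + 5.
Check: f(-2) = -11. ✓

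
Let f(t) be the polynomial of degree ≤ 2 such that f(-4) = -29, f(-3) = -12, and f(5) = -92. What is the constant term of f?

3

Write f(t) = at^2 + bt + c. Substituting each data point gives a linear system:
  16a - 4b + c = -29
  9a - 3b + c = -12
  25a + 5b + c = -92
Solving the system yields a = -3, b = -4, c = 3.
So f(t) = -3t^2 - 4t + 3.
The constant term is 3.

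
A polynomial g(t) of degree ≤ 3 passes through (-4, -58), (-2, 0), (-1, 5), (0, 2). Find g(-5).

-123

Using the Lagrange interpolation formula with nodes -4, -2, -1, 0:
  L_0(t) = (t + 2)(t + 1)t / -24
  L_1(t) = (t + 4)(t + 1)t / 4
  L_2(t) = (t + 4)(t + 2)t / -3
  L_3(t) = (t + 4)(t + 2)(t + 1) / 8
Then g(t) = -58·L_0(t) + 0·L_1(t) + 5·L_2(t) + 2·L_3(t).
Expanding and collecting terms gives g(t) = t^3 - t^2 - 5t + 2.
Evaluating at t = -5: g(-5) = -123.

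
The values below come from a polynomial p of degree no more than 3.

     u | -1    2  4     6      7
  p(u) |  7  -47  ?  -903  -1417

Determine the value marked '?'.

-283

The 4 known points determine the degree-3 polynomial uniquely.
Write p(u) = au^3 + bu^2 + cu + d. Substituting each data point gives a linear system:
  -a + b - c + d = 7
  8a + 4b + 2c + d = -47
  216a + 36b + 6c + d = -903
  343a + 49b + 7c + d = -1417
Solving the system yields a = -4, b = 0, c = -6, d = -3.
So p(u) = -4u^3 - 6u - 3.
Then p(4) = -283.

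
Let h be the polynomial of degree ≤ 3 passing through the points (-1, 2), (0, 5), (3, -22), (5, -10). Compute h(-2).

-17

Using the Lagrange interpolation formula with nodes -1, 0, 3, 5:
  L_0(u) = u(u - 3)(u - 5) / -24
  L_1(u) = (u + 1)(u - 3)(u - 5) / 15
  L_2(u) = (u + 1)u(u - 5) / -24
  L_3(u) = (u + 1)u(u - 3) / 60
Then h(u) = 2·L_0(u) + 5·L_1(u) - 22·L_2(u) - 10·L_3(u).
Expanding and collecting terms gives h(u) = u^3 - 5u^2 - 3u + 5.
Evaluating at u = -2: h(-2) = -17.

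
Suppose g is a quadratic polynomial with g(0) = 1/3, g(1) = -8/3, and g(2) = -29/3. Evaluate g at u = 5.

Using the Lagrange interpolation formula with nodes 0, 1, 2:
  L_0(u) = (u - 1)(u - 2) / 2
  L_1(u) = u(u - 2) / -1
  L_2(u) = u(u - 1) / 2
Then g(u) = 1/3·L_0(u) - 8/3·L_1(u) - 29/3·L_2(u).
Expanding and collecting terms gives g(u) = -2u^2 - u + 1/3.
Evaluating at u = 5: g(5) = -164/3.

-164/3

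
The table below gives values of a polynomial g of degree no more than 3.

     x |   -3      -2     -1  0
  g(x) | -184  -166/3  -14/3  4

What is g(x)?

g(x) = 6x^3 - 3x^2 - (1/3)x + 4

Write g(x) = ax^3 + bx^2 + cx + d. Substituting each data point gives a linear system:
  -27a + 9b - 3c + d = -184
  -8a + 4b - 2c + d = -166/3
  -a + b - c + d = -14/3
  d = 4
Solving the system yields a = 6, b = -3, c = -1/3, d = 4.
So g(x) = 6x³ - 3x² - (1/3)x + 4.
Check: g(-2) = -166/3. ✓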